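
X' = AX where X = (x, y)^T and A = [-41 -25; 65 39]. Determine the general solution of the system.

x(t) = K_1e^(-t)sin(5t) - 2K_1e^(-t)cos(5t) - 2K_2e^(-t)sin(5t) - K_2e^(-t)cos(5t), y(t) = -2K_1e^(-t)sin(5t) + 3K_1e^(-t)cos(5t) + 3K_2e^(-t)sin(5t) + 2K_2e^(-t)cos(5t)

Coefficient matrix A = [[-41, -25], [65, 39]].
Characteristic polynomial det(A - λI) = λ^2 + 2λ + 26 = 0.
Eigenvalues λ = -1 ± 5i (complex conjugate pair).
For λ=-1+5i: an eigenvector is (-2,3) - i(1,-2) = (-2 - i, 3 + 2i).
A real fundamental pair from Re and Im of e^((-1+5i)t)v: X_1 = e^(-t)(cos(5t)·(-2,3) + sin(5t)·(1,-2)), X_2 = e^(-t)(sin(5t)·(-2,3) - cos(5t)·(1,-2)).
General solution: K_1X_1 + K_2X_2.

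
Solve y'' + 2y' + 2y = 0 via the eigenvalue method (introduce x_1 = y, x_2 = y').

Let x_1 = y, x_2 = y'. Then x_1' = x_2 and x_2' = -2x_1 - 2x_2.
A = [[0,1],[-2,-2]]; det(A-λI) = λ^2 + 2λ + 2.
Eigenvalues λ = -1 ± i.

y(t) = K_1e^(-t)cos(t) + K_2e^(-t)sin(t)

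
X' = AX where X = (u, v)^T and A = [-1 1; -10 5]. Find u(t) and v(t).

u(t) = -K_1e^(2t)cos(t) - K_2e^(2t)sin(t), v(t) = K_1e^(2t)sin(t) - 3K_1e^(2t)cos(t) - 3K_2e^(2t)sin(t) - K_2e^(2t)cos(t)

Coefficient matrix A = [[-1, 1], [-10, 5]].
Characteristic polynomial det(A - λI) = λ^2 - 4λ + 5 = 0.
Eigenvalues λ = 2 ± i (complex conjugate pair).
For λ=2+i: an eigenvector is (-1,-3) - i(0,1) = (-1, -3 - i).
A real fundamental pair from Re and Im of e^((2+i)t)v: X_1 = e^(2t)(cos(t)·(-1,-3) + sin(t)·(0,1)), X_2 = e^(2t)(sin(t)·(-1,-3) - cos(t)·(0,1)).
General solution: K_1X_1 + K_2X_2.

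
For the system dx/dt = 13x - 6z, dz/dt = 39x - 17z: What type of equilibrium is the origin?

A = [[13,-6],[39,-17]]; det(A-λI) = λ^2 + 4λ + 13.
λ = -2 ± 3i: negative real part.

stable spiral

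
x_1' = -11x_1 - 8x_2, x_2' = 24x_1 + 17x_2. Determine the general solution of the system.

x_1(t) = -2K_1e^(t) - K_2e^(5t), x_2(t) = 3K_1e^(t) + 2K_2e^(5t)

Coefficient matrix A = [[-11, -8], [24, 17]].
Characteristic polynomial det(A - λI) = λ^2 - 6λ + 5 = 0.
Eigenvalues λ = 1, 5.
For λ=1: (A-λI) row 1 is [-12, -8], so an eigenvector is (-2, 3).
For λ=5: (A-λI) row 1 is [-16, -8], so an eigenvector is (-1, 2).
General solution: K_1e^(t)(-2,3) + K_2e^(5t)(-1,2).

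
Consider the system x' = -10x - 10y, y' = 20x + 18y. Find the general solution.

Coefficient matrix A = [[-10, -10], [20, 18]].
Characteristic polynomial det(A - λI) = λ^2 - 8λ + 20 = 0.
Eigenvalues λ = 4 ± 2i (complex conjugate pair).
For λ=4+2i: an eigenvector is (-2,3) - i(-1,1) = (-2 + i, 3 - i).
A real fundamental pair from Re and Im of e^((4+2i)t)v: X_1 = e^(4t)(cos(2t)·(-2,3) + sin(2t)·(-1,1)), X_2 = e^(4t)(sin(2t)·(-2,3) - cos(2t)·(-1,1)).
General solution: C_1X_1 + C_2X_2.

x(t) = -C_1e^(4t)sin(2t) - 2C_1e^(4t)cos(2t) - 2C_2e^(4t)sin(2t) + C_2e^(4t)cos(2t), y(t) = C_1e^(4t)sin(2t) + 3C_1e^(4t)cos(2t) + 3C_2e^(4t)sin(2t) - C_2e^(4t)cos(2t)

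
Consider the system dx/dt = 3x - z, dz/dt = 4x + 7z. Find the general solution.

x(t) = K_1e^(5t) + K_2te^(5t) - 2K_2e^(5t), z(t) = -2K_1e^(5t) - 2K_2te^(5t) + 3K_2e^(5t)

Coefficient matrix A = [[3, -1], [4, 7]].
Characteristic polynomial det(A - λI) = λ^2 - 10λ + 25 = 0.
Single eigenvalue λ = 5 with algebraic multiplicity 2.
Eigenvector v = (1,-2); generalized eigenvector w with (A-λI)w=v is (-2,3).
General solution: e^(5t)[K_1·v + K_2·(t·v + w)].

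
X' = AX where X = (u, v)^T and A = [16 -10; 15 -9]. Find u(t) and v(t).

Coefficient matrix A = [[16, -10], [15, -9]].
Characteristic polynomial det(A - λI) = λ^2 - 7λ + 6 = 0.
Eigenvalues λ = 6, 1.
For λ=6: (A-λI) row 1 is [10, -10], so an eigenvector is (-1, -1).
For λ=1: (A-λI) row 1 is [15, -10], so an eigenvector is (-2, -3).
General solution: C_1e^(6t)(-1,-1) + C_2e^(t)(-2,-3).

u(t) = -C_1e^(6t) - 2C_2e^(t), v(t) = -C_1e^(6t) - 3C_2e^(t)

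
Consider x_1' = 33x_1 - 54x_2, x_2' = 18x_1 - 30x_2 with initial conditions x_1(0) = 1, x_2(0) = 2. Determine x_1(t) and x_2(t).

Coefficient matrix A = [[33, -54], [18, -30]].
Characteristic polynomial det(A - λI) = λ^2 - 3λ - 18 = 0.
Eigenvalues λ = -3, 6.
For λ=-3: (A-λI) row 1 is [36, -54], so an eigenvector is (3, 2).
For λ=6: (A-λI) row 1 is [27, -54], so an eigenvector is (2, 1).
General solution: C_1e^(-3t)(3,2) + C_2e^(6t)(2,1).
Applying x_1(0)=1, x_2(0)=2 gives C_1=3, C_2=-4.

x_1(t) = -8e^(6t) + 9e^(-3t), x_2(t) = -4e^(6t) + 6e^(-3t)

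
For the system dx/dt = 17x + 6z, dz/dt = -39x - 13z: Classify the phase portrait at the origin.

A = [[17,6],[-39,-13]]; det(A-λI) = λ^2 - 4λ + 13.
λ = 2 ± 3i: positive real part.

unstable spiral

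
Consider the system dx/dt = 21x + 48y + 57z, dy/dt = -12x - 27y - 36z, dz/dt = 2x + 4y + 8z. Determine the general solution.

x(t) = 3C_1e^(2t) - 2C_2e^(-3t) - C_3e^(3t), y(t) = C_2e^(-3t) - 2C_3e^(3t), z(t) = -C_1e^(2t) + 2C_3e^(3t)

Coefficient matrix A = [[21, 48, 57], [-12, -27, -36], [2, 4, 8]].
det(A - λI) = 0 gives eigenvalues λ = 2, -3, 3.
For λ=2: eigenvector (3,0,-1).
For λ=-3: eigenvector (-2,1,0).
For λ=3: eigenvector (-1,-2,2).
General solution: C_1e^(2t)(3,0,-1) + C_2e^(-3t)(-2,1,0) + C_3e^(3t)(-1,-2,2).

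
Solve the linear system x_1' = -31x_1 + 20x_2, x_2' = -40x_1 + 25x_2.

Coefficient matrix A = [[-31, 20], [-40, 25]].
Characteristic polynomial det(A - λI) = λ^2 + 6λ + 25 = 0.
Eigenvalues λ = -3 ± 4i (complex conjugate pair).
For λ=-3+4i: an eigenvector is (-1,-1) - i(2,3) = (-1 - 2i, -1 - 3i).
A real fundamental pair from Re and Im of e^((-3+4i)t)v: X_1 = e^(-3t)(cos(4t)·(-1,-1) + sin(4t)·(2,3)), X_2 = e^(-3t)(sin(4t)·(-1,-1) - cos(4t)·(2,3)).
General solution: K_1X_1 + K_2X_2.

x_1(t) = 2K_1e^(-3t)sin(4t) - K_1e^(-3t)cos(4t) - K_2e^(-3t)sin(4t) - 2K_2e^(-3t)cos(4t), x_2(t) = 3K_1e^(-3t)sin(4t) - K_1e^(-3t)cos(4t) - K_2e^(-3t)sin(4t) - 3K_2e^(-3t)cos(4t)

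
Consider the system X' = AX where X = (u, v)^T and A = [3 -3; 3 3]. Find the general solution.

Coefficient matrix A = [[3, -3], [3, 3]].
Characteristic polynomial det(A - λI) = λ^2 - 6λ + 18 = 0.
Eigenvalues λ = 3 ± 3i (complex conjugate pair).
For λ=3+3i: an eigenvector is (0,1) - i(-1,0) = (0 + i, 1).
A real fundamental pair from Re and Im of e^((3+3i)t)v: X_1 = e^(3t)(cos(3t)·(0,1) + sin(3t)·(-1,0)), X_2 = e^(3t)(sin(3t)·(0,1) - cos(3t)·(-1,0)).
General solution: c_1X_1 + c_2X_2.

u(t) = -c_1e^(3t)sin(3t) + c_2e^(3t)cos(3t), v(t) = c_1e^(3t)cos(3t) + c_2e^(3t)sin(3t)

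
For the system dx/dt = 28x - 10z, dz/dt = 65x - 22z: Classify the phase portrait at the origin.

A = [[28,-10],[65,-22]]; det(A-λI) = λ^2 - 6λ + 34.
λ = 3 ± 5i: positive real part.

unstable spiral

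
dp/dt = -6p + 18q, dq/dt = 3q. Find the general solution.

p(t) = -C_1e^(-6t) - 2C_2e^(3t), q(t) = -C_2e^(3t)

Coefficient matrix A = [[-6, 18], [0, 3]].
Characteristic polynomial det(A - λI) = λ^2 + 3λ - 18 = 0.
Eigenvalues λ = -6, 3.
For λ=-6: (A-λI) row 1 is [0, 18], so an eigenvector is (-1, 0).
For λ=3: (A-λI) row 1 is [-9, 18], so an eigenvector is (-2, -1).
General solution: C_1e^(-6t)(-1,0) + C_2e^(3t)(-2,-1).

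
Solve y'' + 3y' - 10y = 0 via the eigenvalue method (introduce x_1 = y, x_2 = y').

y(t) = c_1e^(-5t) + c_2e^(2t)

Let x_1 = y, x_2 = y'. Then x_1' = x_2 and x_2' = 10x_1 - 3x_2.
A = [[0,1],[10,-3]]; det(A-λI) = λ^2 + 3λ - 10.
Eigenvalues λ = -5, 2 with eigenvectors (1,-5), (1,2).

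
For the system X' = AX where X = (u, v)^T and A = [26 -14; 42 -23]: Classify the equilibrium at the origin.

A = [[26,-14],[42,-23]]; det(A-λI) = λ^2 - 3λ - 10.
λ = -2, 5: opposite signs.

saddle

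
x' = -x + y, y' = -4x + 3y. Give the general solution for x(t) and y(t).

Coefficient matrix A = [[-1, 1], [-4, 3]].
Characteristic polynomial det(A - λI) = λ^2 - 2λ + 1 = 0.
Single eigenvalue λ = 1 with algebraic multiplicity 2.
Eigenvector v = (-1,-2); generalized eigenvector w with (A-λI)w=v is (-1,-3).
General solution: e^(t)[c_1·v + c_2·(t·v + w)].

x(t) = -c_1e^(t) - c_2te^(t) - c_2e^(t), y(t) = -2c_1e^(t) - 2c_2te^(t) - 3c_2e^(t)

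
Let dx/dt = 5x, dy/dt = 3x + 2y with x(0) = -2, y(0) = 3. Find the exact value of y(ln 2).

-44

A = [[5,0],[3,2]]; eigenvalues λ = 2, 5.
Eigenvectors: (0,1) for λ=2, (-1,-1) for λ=5.
From the initial condition, c_1 = 5, c_2 = 2.
y(ln 2) = (5)(2^2)(1) + (2)(2^5)(-1) = -44.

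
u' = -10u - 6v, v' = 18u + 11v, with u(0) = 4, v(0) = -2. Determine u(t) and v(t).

Coefficient matrix A = [[-10, -6], [18, 11]].
Characteristic polynomial det(A - λI) = λ^2 - λ - 2 = 0.
Eigenvalues λ = 2, -1.
For λ=2: (A-λI) row 1 is [-12, -6], so an eigenvector is (-1, 2).
For λ=-1: (A-λI) row 1 is [-9, -6], so an eigenvector is (2, -3).
General solution: C_1e^(2t)(-1,2) + C_2e^(-t)(2,-3).
Applying u(0)=4, v(0)=-2 gives C_1=8, C_2=6.

u(t) = -8e^(2t) + 12e^(-t), v(t) = 16e^(2t) - 18e^(-t)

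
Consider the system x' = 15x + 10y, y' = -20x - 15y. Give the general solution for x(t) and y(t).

Coefficient matrix A = [[15, 10], [-20, -15]].
Characteristic polynomial det(A - λI) = λ^2 - 25 = 0.
Eigenvalues λ = 5, -5.
For λ=5: (A-λI) row 1 is [10, 10], so an eigenvector is (-1, 1).
For λ=-5: (A-λI) row 1 is [20, 10], so an eigenvector is (1, -2).
General solution: c_1e^(5t)(-1,1) + c_2e^(-5t)(1,-2).

x(t) = -c_1e^(5t) + c_2e^(-5t), y(t) = c_1e^(5t) - 2c_2e^(-5t)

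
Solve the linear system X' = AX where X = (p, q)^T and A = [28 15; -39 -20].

Coefficient matrix A = [[28, 15], [-39, -20]].
Characteristic polynomial det(A - λI) = λ^2 - 8λ + 25 = 0.
Eigenvalues λ = 4 ± 3i (complex conjugate pair).
For λ=4+3i: an eigenvector is (1,-2) - i(-2,3) = (1 + 2i, -2 - 3i).
A real fundamental pair from Re and Im of e^((4+3i)t)v: X_1 = e^(4t)(cos(3t)·(1,-2) + sin(3t)·(-2,3)), X_2 = e^(4t)(sin(3t)·(1,-2) - cos(3t)·(-2,3)).
General solution: C_1X_1 + C_2X_2.

p(t) = -2C_1e^(4t)sin(3t) + C_1e^(4t)cos(3t) + C_2e^(4t)sin(3t) + 2C_2e^(4t)cos(3t), q(t) = 3C_1e^(4t)sin(3t) - 2C_1e^(4t)cos(3t) - 2C_2e^(4t)sin(3t) - 3C_2e^(4t)cos(3t)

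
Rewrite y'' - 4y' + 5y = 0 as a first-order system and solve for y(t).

Let x_1 = y, x_2 = y'. Then x_1' = x_2 and x_2' = -5x_1 + 4x_2.
A = [[0,1],[-5,4]]; det(A-λI) = λ^2 - 4λ + 5.
Eigenvalues λ = 2 ± i.

y(t) = c_1e^(2t)cos(t) + c_2e^(2t)sin(t)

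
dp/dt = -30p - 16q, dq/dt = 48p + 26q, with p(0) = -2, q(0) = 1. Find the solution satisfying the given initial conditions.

p(t) = 4e^(2t) - 6e^(-6t), q(t) = -8e^(2t) + 9e^(-6t)

Coefficient matrix A = [[-30, -16], [48, 26]].
Characteristic polynomial det(A - λI) = λ^2 + 4λ - 12 = 0.
Eigenvalues λ = -6, 2.
For λ=-6: (A-λI) row 1 is [-24, -16], so an eigenvector is (2, -3).
For λ=2: (A-λI) row 1 is [-32, -16], so an eigenvector is (-1, 2).
General solution: K_1e^(-6t)(2,-3) + K_2e^(2t)(-1,2).
Applying p(0)=-2, q(0)=1 gives K_1=-3, K_2=-4.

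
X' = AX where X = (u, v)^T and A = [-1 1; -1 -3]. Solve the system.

Coefficient matrix A = [[-1, 1], [-1, -3]].
Characteristic polynomial det(A - λI) = λ^2 + 4λ + 4 = 0.
Single eigenvalue λ = -2 with algebraic multiplicity 2.
Eigenvector v = (-1,1); generalized eigenvector w with (A-λI)w=v is (2,-3).
General solution: e^(-2t)[c_1·v + c_2·(t·v + w)].

u(t) = -c_1e^(-2t) - c_2te^(-2t) + 2c_2e^(-2t), v(t) = c_1e^(-2t) + c_2te^(-2t) - 3c_2e^(-2t)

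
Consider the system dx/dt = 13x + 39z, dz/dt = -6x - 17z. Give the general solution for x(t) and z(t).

Coefficient matrix A = [[13, 39], [-6, -17]].
Characteristic polynomial det(A - λI) = λ^2 + 4λ + 13 = 0.
Eigenvalues λ = -2 ± 3i (complex conjugate pair).
For λ=-2+3i: an eigenvector is (2,-1) - i(-3,1) = (2 + 3i, -1 - i).
A real fundamental pair from Re and Im of e^((-2+3i)t)v: X_1 = e^(-2t)(cos(3t)·(2,-1) + sin(3t)·(-3,1)), X_2 = e^(-2t)(sin(3t)·(2,-1) - cos(3t)·(-3,1)).
General solution: c_1X_1 + c_2X_2.

x(t) = -3c_1e^(-2t)sin(3t) + 2c_1e^(-2t)cos(3t) + 2c_2e^(-2t)sin(3t) + 3c_2e^(-2t)cos(3t), z(t) = c_1e^(-2t)sin(3t) - c_1e^(-2t)cos(3t) - c_2e^(-2t)sin(3t) - c_2e^(-2t)cos(3t)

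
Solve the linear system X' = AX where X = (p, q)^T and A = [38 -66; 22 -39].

p(t) = 3C_1e^(-6t) + 2C_2e^(5t), q(t) = 2C_1e^(-6t) + C_2e^(5t)

Coefficient matrix A = [[38, -66], [22, -39]].
Characteristic polynomial det(A - λI) = λ^2 + λ - 30 = 0.
Eigenvalues λ = -6, 5.
For λ=-6: (A-λI) row 1 is [44, -66], so an eigenvector is (3, 2).
For λ=5: (A-λI) row 1 is [33, -66], so an eigenvector is (2, 1).
General solution: C_1e^(-6t)(3,2) + C_2e^(5t)(2,1).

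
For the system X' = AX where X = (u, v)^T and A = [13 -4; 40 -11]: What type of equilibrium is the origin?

A = [[13,-4],[40,-11]]; det(A-λI) = λ^2 - 2λ + 17.
λ = 1 ± 4i: positive real part.

unstable spiral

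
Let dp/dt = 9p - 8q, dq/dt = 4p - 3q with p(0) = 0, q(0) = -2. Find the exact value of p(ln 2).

A = [[9,-8],[4,-3]]; eigenvalues λ = 1, 5.
Eigenvectors: (-1,-1) for λ=1, (-2,-1) for λ=5.
From the initial condition, c_1 = 4, c_2 = -2.
p(ln 2) = (4)(2^1)(-1) + (-2)(2^5)(-2) = 120.

120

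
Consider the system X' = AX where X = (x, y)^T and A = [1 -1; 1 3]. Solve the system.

Coefficient matrix A = [[1, -1], [1, 3]].
Characteristic polynomial det(A - λI) = λ^2 - 4λ + 4 = 0.
Single eigenvalue λ = 2 with algebraic multiplicity 2.
Eigenvector v = (1,-1); generalized eigenvector w with (A-λI)w=v is (-1,0).
General solution: e^(2t)[C_1·v + C_2·(t·v + w)].

x(t) = C_1e^(2t) + C_2te^(2t) - C_2e^(2t), y(t) = -C_1e^(2t) - C_2te^(2t)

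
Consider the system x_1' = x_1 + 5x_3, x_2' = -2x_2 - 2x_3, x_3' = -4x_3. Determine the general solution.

Coefficient matrix A = [[1, 0, 5], [0, -2, -2], [0, 0, -4]].
det(A - λI) = 0 gives eigenvalues λ = 1, -2, -4.
For λ=1: eigenvector (1,0,0).
For λ=-2: eigenvector (0,1,0).
For λ=-4: eigenvector (-1,1,1).
General solution: K_1e^(t)(1,0,0) + K_2e^(-2t)(0,1,0) + K_3e^(-4t)(-1,1,1).

x_1(t) = K_1e^(t) - K_3e^(-4t), x_2(t) = K_2e^(-2t) + K_3e^(-4t), x_3(t) = K_3e^(-4t)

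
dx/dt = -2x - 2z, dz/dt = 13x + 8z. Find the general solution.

x(t) = C_1e^(3t)sin(t) - C_1e^(3t)cos(t) - C_2e^(3t)sin(t) - C_2e^(3t)cos(t), z(t) = -3C_1e^(3t)sin(t) + 2C_1e^(3t)cos(t) + 2C_2e^(3t)sin(t) + 3C_2e^(3t)cos(t)

Coefficient matrix A = [[-2, -2], [13, 8]].
Characteristic polynomial det(A - λI) = λ^2 - 6λ + 10 = 0.
Eigenvalues λ = 3 ± i (complex conjugate pair).
For λ=3+i: an eigenvector is (-1,2) - i(1,-3) = (-1 - i, 2 + 3i).
A real fundamental pair from Re and Im of e^((3+i)t)v: X_1 = e^(3t)(cos(t)·(-1,2) + sin(t)·(1,-3)), X_2 = e^(3t)(sin(t)·(-1,2) - cos(t)·(1,-3)).
General solution: C_1X_1 + C_2X_2.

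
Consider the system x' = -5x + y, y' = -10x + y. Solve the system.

Coefficient matrix A = [[-5, 1], [-10, 1]].
Characteristic polynomial det(A - λI) = λ^2 + 4λ + 5 = 0.
Eigenvalues λ = -2 ± i (complex conjugate pair).
For λ=-2+i: an eigenvector is (0,1) - i(1,3) = (0 - i, 1 - 3i).
A real fundamental pair from Re and Im of e^((-2+i)t)v: X_1 = e^(-2t)(cos(t)·(0,1) + sin(t)·(1,3)), X_2 = e^(-2t)(sin(t)·(0,1) - cos(t)·(1,3)).
General solution: C_1X_1 + C_2X_2.

x(t) = C_1e^(-2t)sin(t) - C_2e^(-2t)cos(t), y(t) = 3C_1e^(-2t)sin(t) + C_1e^(-2t)cos(t) + C_2e^(-2t)sin(t) - 3C_2e^(-2t)cos(t)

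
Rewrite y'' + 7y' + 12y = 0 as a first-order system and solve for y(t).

y(t) = C_1e^(-3t) + C_2e^(-4t)

Let x_1 = y, x_2 = y'. Then x_1' = x_2 and x_2' = -12x_1 - 7x_2.
A = [[0,1],[-12,-7]]; det(A-λI) = λ^2 + 7λ + 12.
Eigenvalues λ = -3, -4 with eigenvectors (1,-3), (1,-4).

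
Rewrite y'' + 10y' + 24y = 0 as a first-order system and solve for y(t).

Let x_1 = y, x_2 = y'. Then x_1' = x_2 and x_2' = -24x_1 - 10x_2.
A = [[0,1],[-24,-10]]; det(A-λI) = λ^2 + 10λ + 24.
Eigenvalues λ = -4, -6 with eigenvectors (1,-4), (1,-6).

y(t) = c_1e^(-4t) + c_2e^(-6t)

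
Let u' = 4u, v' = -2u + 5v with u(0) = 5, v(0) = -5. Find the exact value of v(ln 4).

A = [[4,0],[-2,5]]; eigenvalues λ = 4, 5.
Eigenvectors: (1,2) for λ=4, (0,-1) for λ=5.
From the initial condition, c_1 = 5, c_2 = 15.
v(ln 4) = (5)(4^4)(2) + (15)(4^5)(-1) = -12800.

-12800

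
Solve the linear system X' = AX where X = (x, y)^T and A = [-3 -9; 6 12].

Coefficient matrix A = [[-3, -9], [6, 12]].
Characteristic polynomial det(A - λI) = λ^2 - 9λ + 18 = 0.
Eigenvalues λ = 6, 3.
For λ=6: (A-λI) row 1 is [-9, -9], so an eigenvector is (1, -1).
For λ=3: (A-λI) row 1 is [-6, -9], so an eigenvector is (3, -2).
General solution: c_1e^(6t)(1,-1) + c_2e^(3t)(3,-2).

x(t) = c_1e^(6t) + 3c_2e^(3t), y(t) = -c_1e^(6t) - 2c_2e^(3t)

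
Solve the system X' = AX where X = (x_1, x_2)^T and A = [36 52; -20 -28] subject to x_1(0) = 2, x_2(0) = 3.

Coefficient matrix A = [[36, 52], [-20, -28]].
Characteristic polynomial det(A - λI) = λ^2 - 8λ + 32 = 0.
Eigenvalues λ = 4 ± 4i (complex conjugate pair).
For λ=4+4i: an eigenvector is (-3,2) - i(2,-1) = (-3 - 2i, 2 + i).
A real fundamental pair from Re and Im of e^((4+4i)t)v: X_1 = e^(4t)(cos(4t)·(-3,2) + sin(4t)·(2,-1)), X_2 = e^(4t)(sin(4t)·(-3,2) - cos(4t)·(2,-1)).
General solution: C_1X_1 + C_2X_2.
Applying x_1(0)=2, x_2(0)=3 gives C_1=8, C_2=-13.

x_1(t) = 55e^(4t)sin(4t) + 2e^(4t)cos(4t), x_2(t) = -34e^(4t)sin(4t) + 3e^(4t)cos(4t)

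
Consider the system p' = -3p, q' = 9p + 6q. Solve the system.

Coefficient matrix A = [[-3, 0], [9, 6]].
Characteristic polynomial det(A - λI) = λ^2 - 3λ - 18 = 0.
Eigenvalues λ = -3, 6.
For λ=-3: (A-λI) row 2 is [9, 9], so an eigenvector is (1, -1).
For λ=6: (A-λI) row 1 is [-9, 0], so an eigenvector is (0, -1).
General solution: c_1e^(-3t)(1,-1) + c_2e^(6t)(0,-1).

p(t) = c_1e^(-3t), q(t) = -c_1e^(-3t) - c_2e^(6t)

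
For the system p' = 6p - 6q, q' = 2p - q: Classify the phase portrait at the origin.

A = [[6,-6],[2,-1]]; det(A-λI) = λ^2 - 5λ + 6.
λ = 2, 3: both positive.

unstable node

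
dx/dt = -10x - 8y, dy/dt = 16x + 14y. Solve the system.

x(t) = C_1e^(-2t) + C_2e^(6t), y(t) = -C_1e^(-2t) - 2C_2e^(6t)

Coefficient matrix A = [[-10, -8], [16, 14]].
Characteristic polynomial det(A - λI) = λ^2 - 4λ - 12 = 0.
Eigenvalues λ = -2, 6.
For λ=-2: (A-λI) row 1 is [-8, -8], so an eigenvector is (1, -1).
For λ=6: (A-λI) row 1 is [-16, -8], so an eigenvector is (1, -2).
General solution: C_1e^(-2t)(1,-1) + C_2e^(6t)(1,-2).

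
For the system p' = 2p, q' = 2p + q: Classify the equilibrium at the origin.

A = [[2,0],[2,1]]; det(A-λI) = λ^2 - 3λ + 2.
λ = 1, 2: both positive.

unstable node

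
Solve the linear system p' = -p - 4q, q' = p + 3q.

Coefficient matrix A = [[-1, -4], [1, 3]].
Characteristic polynomial det(A - λI) = λ^2 - 2λ + 1 = 0.
Single eigenvalue λ = 1 with algebraic multiplicity 2.
Eigenvector v = (-2,1); generalized eigenvector w with (A-λI)w=v is (-1,1).
General solution: e^(t)[K_1·v + K_2·(t·v + w)].

p(t) = -2K_1e^(t) - 2K_2te^(t) - K_2e^(t), q(t) = K_1e^(t) + K_2te^(t) + K_2e^(t)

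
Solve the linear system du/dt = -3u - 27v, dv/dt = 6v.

Coefficient matrix A = [[-3, -27], [0, 6]].
Characteristic polynomial det(A - λI) = λ^2 - 3λ - 18 = 0.
Eigenvalues λ = -3, 6.
For λ=-3: (A-λI) row 1 is [0, -27], so an eigenvector is (1, 0).
For λ=6: (A-λI) row 1 is [-9, -27], so an eigenvector is (-3, 1).
General solution: c_1e^(-3t)(1,0) + c_2e^(6t)(-3,1).

u(t) = c_1e^(-3t) - 3c_2e^(6t), v(t) = c_2e^(6t)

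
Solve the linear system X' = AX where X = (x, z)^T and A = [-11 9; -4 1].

Coefficient matrix A = [[-11, 9], [-4, 1]].
Characteristic polynomial det(A - λI) = λ^2 + 10λ + 25 = 0.
Single eigenvalue λ = -5 with algebraic multiplicity 2.
Eigenvector v = (-3,-2); generalized eigenvector w with (A-λI)w=v is (-1,-1).
General solution: e^(-5t)[C_1·v + C_2·(t·v + w)].

x(t) = -3C_1e^(-5t) - 3C_2te^(-5t) - C_2e^(-5t), z(t) = -2C_1e^(-5t) - 2C_2te^(-5t) - C_2e^(-5t)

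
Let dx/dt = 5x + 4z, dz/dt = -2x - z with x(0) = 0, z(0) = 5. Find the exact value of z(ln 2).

A = [[5,4],[-2,-1]]; eigenvalues λ = 3, 1.
Eigenvectors: (2,-1) for λ=3, (1,-1) for λ=1.
From the initial condition, c_1 = 5, c_2 = -10.
z(ln 2) = (5)(2^3)(-1) + (-10)(2^1)(-1) = -20.

-20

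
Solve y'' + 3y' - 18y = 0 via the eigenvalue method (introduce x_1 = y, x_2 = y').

y(t) = C_1e^(3t) + C_2e^(-6t)

Let x_1 = y, x_2 = y'. Then x_1' = x_2 and x_2' = 18x_1 - 3x_2.
A = [[0,1],[18,-3]]; det(A-λI) = λ^2 + 3λ - 18.
Eigenvalues λ = 3, -6 with eigenvectors (1,3), (1,-6).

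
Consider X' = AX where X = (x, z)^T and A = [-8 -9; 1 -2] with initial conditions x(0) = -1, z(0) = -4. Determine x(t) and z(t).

Coefficient matrix A = [[-8, -9], [1, -2]].
Characteristic polynomial det(A - λI) = λ^2 + 10λ + 25 = 0.
Single eigenvalue λ = -5 with algebraic multiplicity 2.
Eigenvector v = (3,-1); generalized eigenvector w with (A-λI)w=v is (2,-1).
General solution: e^(-5t)[K_1·v + K_2·(t·v + w)].
Applying x(0)=-1, z(0)=-4 gives K_1=-9, K_2=13.

x(t) = 39te^(-5t) - e^(-5t), z(t) = -13te^(-5t) - 4e^(-5t)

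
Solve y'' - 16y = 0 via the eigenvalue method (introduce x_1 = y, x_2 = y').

y(t) = c_1e^(-4t) + c_2e^(4t)

Let x_1 = y, x_2 = y'. Then x_1' = x_2 and x_2' = 16x_1.
A = [[0,1],[16,0]]; det(A-λI) = λ^2 - 16.
Eigenvalues λ = -4, 4 with eigenvectors (1,-4), (1,4).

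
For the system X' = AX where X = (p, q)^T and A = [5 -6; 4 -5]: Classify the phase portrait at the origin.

saddle

A = [[5,-6],[4,-5]]; det(A-λI) = λ^2 - 1.
λ = -1, 1: opposite signs.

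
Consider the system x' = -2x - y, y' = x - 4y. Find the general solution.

x(t) = -K_1e^(-3t) - K_2te^(-3t) + K_2e^(-3t), y(t) = -K_1e^(-3t) - K_2te^(-3t) + 2K_2e^(-3t)

Coefficient matrix A = [[-2, -1], [1, -4]].
Characteristic polynomial det(A - λI) = λ^2 + 6λ + 9 = 0.
Single eigenvalue λ = -3 with algebraic multiplicity 2.
Eigenvector v = (-1,-1); generalized eigenvector w with (A-λI)w=v is (1,2).
General solution: e^(-3t)[K_1·v + K_2·(t·v + w)].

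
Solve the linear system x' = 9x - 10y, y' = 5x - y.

x(t) = C_1e^(4t)sin(5t) - C_1e^(4t)cos(5t) - C_2e^(4t)sin(5t) - C_2e^(4t)cos(5t), y(t) = -C_1e^(4t)cos(5t) - C_2e^(4t)sin(5t)

Coefficient matrix A = [[9, -10], [5, -1]].
Characteristic polynomial det(A - λI) = λ^2 - 8λ + 41 = 0.
Eigenvalues λ = 4 ± 5i (complex conjugate pair).
For λ=4+5i: an eigenvector is (-1,-1) - i(1,0) = (-1 - i, -1).
A real fundamental pair from Re and Im of e^((4+5i)t)v: X_1 = e^(4t)(cos(5t)·(-1,-1) + sin(5t)·(1,0)), X_2 = e^(4t)(sin(5t)·(-1,-1) - cos(5t)·(1,0)).
General solution: C_1X_1 + C_2X_2.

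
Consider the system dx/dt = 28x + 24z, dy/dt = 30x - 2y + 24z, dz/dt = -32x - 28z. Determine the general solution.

x(t) = K_2e^(4t) - 3K_3e^(-4t), y(t) = K_1e^(-2t) + K_2e^(4t) - 3K_3e^(-4t), z(t) = -K_2e^(4t) + 4K_3e^(-4t)

Coefficient matrix A = [[28, 0, 24], [30, -2, 24], [-32, 0, -28]].
det(A - λI) = 0 gives eigenvalues λ = -2, 4, -4.
For λ=-2: eigenvector (0,1,0).
For λ=4: eigenvector (1,1,-1).
For λ=-4: eigenvector (-3,-3,4).
General solution: K_1e^(-2t)(0,1,0) + K_2e^(4t)(1,1,-1) + K_3e^(-4t)(-3,-3,4).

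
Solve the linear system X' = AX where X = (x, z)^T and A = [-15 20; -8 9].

Coefficient matrix A = [[-15, 20], [-8, 9]].
Characteristic polynomial det(A - λI) = λ^2 + 6λ + 25 = 0.
Eigenvalues λ = -3 ± 4i (complex conjugate pair).
For λ=-3+4i: an eigenvector is (-2,-1) - i(1,1) = (-2 - i, -1 - i).
A real fundamental pair from Re and Im of e^((-3+4i)t)v: X_1 = e^(-3t)(cos(4t)·(-2,-1) + sin(4t)·(1,1)), X_2 = e^(-3t)(sin(4t)·(-2,-1) - cos(4t)·(1,1)).
General solution: C_1X_1 + C_2X_2.

x(t) = C_1e^(-3t)sin(4t) - 2C_1e^(-3t)cos(4t) - 2C_2e^(-3t)sin(4t) - C_2e^(-3t)cos(4t), z(t) = C_1e^(-3t)sin(4t) - C_1e^(-3t)cos(4t) - C_2e^(-3t)sin(4t) - C_2e^(-3t)cos(4t)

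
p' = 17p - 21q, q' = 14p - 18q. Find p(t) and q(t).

p(t) = -3c_1e^(3t) + c_2e^(-4t), q(t) = -2c_1e^(3t) + c_2e^(-4t)

Coefficient matrix A = [[17, -21], [14, -18]].
Characteristic polynomial det(A - λI) = λ^2 + λ - 12 = 0.
Eigenvalues λ = 3, -4.
For λ=3: (A-λI) row 1 is [14, -21], so an eigenvector is (-3, -2).
For λ=-4: (A-λI) row 1 is [21, -21], so an eigenvector is (1, 1).
General solution: c_1e^(3t)(-3,-2) + c_2e^(-4t)(1,1).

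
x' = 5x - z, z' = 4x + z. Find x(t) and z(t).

x(t) = -C_1e^(3t) - C_2te^(3t) - 2C_2e^(3t), z(t) = -2C_1e^(3t) - 2C_2te^(3t) - 3C_2e^(3t)

Coefficient matrix A = [[5, -1], [4, 1]].
Characteristic polynomial det(A - λI) = λ^2 - 6λ + 9 = 0.
Single eigenvalue λ = 3 with algebraic multiplicity 2.
Eigenvector v = (-1,-2); generalized eigenvector w with (A-λI)w=v is (-2,-3).
General solution: e^(3t)[C_1·v + C_2·(t·v + w)].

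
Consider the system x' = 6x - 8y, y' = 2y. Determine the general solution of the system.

Coefficient matrix A = [[6, -8], [0, 2]].
Characteristic polynomial det(A - λI) = λ^2 - 8λ + 12 = 0.
Eigenvalues λ = 2, 6.
For λ=2: (A-λI) row 1 is [4, -8], so an eigenvector is (2, 1).
For λ=6: (A-λI) row 1 is [0, -8], so an eigenvector is (-1, 0).
General solution: C_1e^(2t)(2,1) + C_2e^(6t)(-1,0).

x(t) = 2C_1e^(2t) - C_2e^(6t), y(t) = C_1e^(2t)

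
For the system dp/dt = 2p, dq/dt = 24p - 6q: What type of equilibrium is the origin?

A = [[2,0],[24,-6]]; det(A-λI) = λ^2 + 4λ - 12.
λ = 2, -6: opposite signs.

saddle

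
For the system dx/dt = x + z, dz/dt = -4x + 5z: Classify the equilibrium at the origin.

unstable improper node

A = [[1,1],[-4,5]]; det(A-λI) = λ^2 - 6λ + 9.
repeated λ = 3 with a single eigenvector.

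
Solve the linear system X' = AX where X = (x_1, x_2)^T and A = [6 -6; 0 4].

x_1(t) = -c_1e^(6t) - 3c_2e^(4t), x_2(t) = -c_2e^(4t)

Coefficient matrix A = [[6, -6], [0, 4]].
Characteristic polynomial det(A - λI) = λ^2 - 10λ + 24 = 0.
Eigenvalues λ = 6, 4.
For λ=6: (A-λI) row 1 is [0, -6], so an eigenvector is (-1, 0).
For λ=4: (A-λI) row 1 is [2, -6], so an eigenvector is (-3, -1).
General solution: c_1e^(6t)(-1,0) + c_2e^(4t)(-3,-1).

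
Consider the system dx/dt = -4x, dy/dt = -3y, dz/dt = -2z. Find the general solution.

x(t) = C_2e^(-4t), y(t) = -C_3e^(-3t), z(t) = C_1e^(-2t)

Coefficient matrix A = [[-4, 0, 0], [0, -3, 0], [0, 0, -2]].
det(A - λI) = 0 gives eigenvalues λ = -2, -4, -3.
For λ=-2: eigenvector (0,0,1).
For λ=-4: eigenvector (1,0,0).
For λ=-3: eigenvector (0,-1,0).
General solution: C_1e^(-2t)(0,0,1) + C_2e^(-4t)(1,0,0) + C_3e^(-3t)(0,-1,0).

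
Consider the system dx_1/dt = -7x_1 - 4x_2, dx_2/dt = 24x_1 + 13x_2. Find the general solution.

Coefficient matrix A = [[-7, -4], [24, 13]].
Characteristic polynomial det(A - λI) = λ^2 - 6λ + 5 = 0.
Eigenvalues λ = 1, 5.
For λ=1: (A-λI) row 1 is [-8, -4], so an eigenvector is (1, -2).
For λ=5: (A-λI) row 1 is [-12, -4], so an eigenvector is (-1, 3).
General solution: c_1e^(t)(1,-2) + c_2e^(5t)(-1,3).

x_1(t) = c_1e^(t) - c_2e^(5t), x_2(t) = -2c_1e^(t) + 3c_2e^(5t)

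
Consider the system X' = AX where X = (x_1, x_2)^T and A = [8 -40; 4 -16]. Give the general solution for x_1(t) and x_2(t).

x_1(t) = -3K_1e^(-4t)sin(4t) - K_1e^(-4t)cos(4t) - K_2e^(-4t)sin(4t) + 3K_2e^(-4t)cos(4t), x_2(t) = -K_1e^(-4t)sin(4t) + K_2e^(-4t)cos(4t)

Coefficient matrix A = [[8, -40], [4, -16]].
Characteristic polynomial det(A - λI) = λ^2 + 8λ + 32 = 0.
Eigenvalues λ = -4 ± 4i (complex conjugate pair).
For λ=-4+4i: an eigenvector is (-1,0) - i(-3,-1) = (-1 + 3i, 0 + i).
A real fundamental pair from Re and Im of e^((-4+4i)t)v: X_1 = e^(-4t)(cos(4t)·(-1,0) + sin(4t)·(-3,-1)), X_2 = e^(-4t)(sin(4t)·(-1,0) - cos(4t)·(-3,-1)).
General solution: K_1X_1 + K_2X_2.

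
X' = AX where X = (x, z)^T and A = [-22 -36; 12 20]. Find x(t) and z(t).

Coefficient matrix A = [[-22, -36], [12, 20]].
Characteristic polynomial det(A - λI) = λ^2 + 2λ - 8 = 0.
Eigenvalues λ = 2, -4.
For λ=2: (A-λI) row 1 is [-24, -36], so an eigenvector is (-3, 2).
For λ=-4: (A-λI) row 1 is [-18, -36], so an eigenvector is (-2, 1).
General solution: K_1e^(2t)(-3,2) + K_2e^(-4t)(-2,1).

x(t) = -3K_1e^(2t) - 2K_2e^(-4t), z(t) = 2K_1e^(2t) + K_2e^(-4t)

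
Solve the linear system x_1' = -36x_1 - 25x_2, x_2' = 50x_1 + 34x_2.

Coefficient matrix A = [[-36, -25], [50, 34]].
Characteristic polynomial det(A - λI) = λ^2 + 2λ + 26 = 0.
Eigenvalues λ = -1 ± 5i (complex conjugate pair).
For λ=-1+5i: an eigenvector is (-2,3) - i(-1,1) = (-2 + i, 3 - i).
A real fundamental pair from Re and Im of e^((-1+5i)t)v: X_1 = e^(-t)(cos(5t)·(-2,3) + sin(5t)·(-1,1)), X_2 = e^(-t)(sin(5t)·(-2,3) - cos(5t)·(-1,1)).
General solution: K_1X_1 + K_2X_2.

x_1(t) = -K_1e^(-t)sin(5t) - 2K_1e^(-t)cos(5t) - 2K_2e^(-t)sin(5t) + K_2e^(-t)cos(5t), x_2(t) = K_1e^(-t)sin(5t) + 3K_1e^(-t)cos(5t) + 3K_2e^(-t)sin(5t) - K_2e^(-t)cos(5t)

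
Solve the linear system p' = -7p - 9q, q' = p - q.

p(t) = 3C_1e^(-4t) + 3C_2te^(-4t) + 2C_2e^(-4t), q(t) = -C_1e^(-4t) - C_2te^(-4t) - C_2e^(-4t)

Coefficient matrix A = [[-7, -9], [1, -1]].
Characteristic polynomial det(A - λI) = λ^2 + 8λ + 16 = 0.
Single eigenvalue λ = -4 with algebraic multiplicity 2.
Eigenvector v = (3,-1); generalized eigenvector w with (A-λI)w=v is (2,-1).
General solution: e^(-4t)[C_1·v + C_2·(t·v + w)].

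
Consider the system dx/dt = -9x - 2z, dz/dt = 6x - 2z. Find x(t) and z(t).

x(t) = -C_1e^(-5t) - 2C_2e^(-6t), z(t) = 2C_1e^(-5t) + 3C_2e^(-6t)

Coefficient matrix A = [[-9, -2], [6, -2]].
Characteristic polynomial det(A - λI) = λ^2 + 11λ + 30 = 0.
Eigenvalues λ = -5, -6.
For λ=-5: (A-λI) row 1 is [-4, -2], so an eigenvector is (-1, 2).
For λ=-6: (A-λI) row 1 is [-3, -2], so an eigenvector is (-2, 3).
General solution: C_1e^(-5t)(-1,2) + C_2e^(-6t)(-2,3).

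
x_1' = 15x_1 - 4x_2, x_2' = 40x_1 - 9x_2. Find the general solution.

Coefficient matrix A = [[15, -4], [40, -9]].
Characteristic polynomial det(A - λI) = λ^2 - 6λ + 25 = 0.
Eigenvalues λ = 3 ± 4i (complex conjugate pair).
For λ=3+4i: an eigenvector is (-1,-3) - i(0,-1) = (-1, -3 + i).
A real fundamental pair from Re and Im of e^((3+4i)t)v: X_1 = e^(3t)(cos(4t)·(-1,-3) + sin(4t)·(0,-1)), X_2 = e^(3t)(sin(4t)·(-1,-3) - cos(4t)·(0,-1)).
General solution: C_1X_1 + C_2X_2.

x_1(t) = -C_1e^(3t)cos(4t) - C_2e^(3t)sin(4t), x_2(t) = -C_1e^(3t)sin(4t) - 3C_1e^(3t)cos(4t) - 3C_2e^(3t)sin(4t) + C_2e^(3t)cos(4t)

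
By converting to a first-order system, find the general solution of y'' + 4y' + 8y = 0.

Let x_1 = y, x_2 = y'. Then x_1' = x_2 and x_2' = -8x_1 - 4x_2.
A = [[0,1],[-8,-4]]; det(A-λI) = λ^2 + 4λ + 8.
Eigenvalues λ = -2 ± 2i.

y(t) = C_1e^(-2t)cos(2t) + C_2e^(-2t)sin(2t)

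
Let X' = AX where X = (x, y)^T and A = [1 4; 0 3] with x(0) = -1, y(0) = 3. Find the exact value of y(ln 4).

A = [[1,4],[0,3]]; eigenvalues λ = 3, 1.
Eigenvectors: (-2,-1) for λ=3, (1,0) for λ=1.
From the initial condition, c_1 = -3, c_2 = -7.
y(ln 4) = (-3)(4^3)(-1) + (-7)(4^1)(0) = 192.

192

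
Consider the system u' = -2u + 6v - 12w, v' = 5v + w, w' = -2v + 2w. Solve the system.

u(t) = K_1e^(-2t) - 3K_2e^(4t) - 6K_3e^(3t), v(t) = -K_2e^(4t) - K_3e^(3t), w(t) = K_2e^(4t) + 2K_3e^(3t)

Coefficient matrix A = [[-2, 6, -12], [0, 5, 1], [0, -2, 2]].
det(A - λI) = 0 gives eigenvalues λ = -2, 4, 3.
For λ=-2: eigenvector (1,0,0).
For λ=4: eigenvector (-3,-1,1).
For λ=3: eigenvector (-6,-1,2).
General solution: K_1e^(-2t)(1,0,0) + K_2e^(4t)(-3,-1,1) + K_3e^(3t)(-6,-1,2).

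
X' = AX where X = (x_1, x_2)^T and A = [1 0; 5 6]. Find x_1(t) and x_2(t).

Coefficient matrix A = [[1, 0], [5, 6]].
Characteristic polynomial det(A - λI) = λ^2 - 7λ + 6 = 0.
Eigenvalues λ = 1, 6.
For λ=1: (A-λI) row 2 is [5, 5], so an eigenvector is (1, -1).
For λ=6: (A-λI) row 1 is [-5, 0], so an eigenvector is (0, -1).
General solution: C_1e^(t)(1,-1) + C_2e^(6t)(0,-1).

x_1(t) = C_1e^(t), x_2(t) = -C_1e^(t) - C_2e^(6t)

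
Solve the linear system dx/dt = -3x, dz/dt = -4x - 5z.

x(t) = -C_1e^(-3t), z(t) = 2C_1e^(-3t) - C_2e^(-5t)

Coefficient matrix A = [[-3, 0], [-4, -5]].
Characteristic polynomial det(A - λI) = λ^2 + 8λ + 15 = 0.
Eigenvalues λ = -3, -5.
For λ=-3: (A-λI) row 2 is [-4, -2], so an eigenvector is (-1, 2).
For λ=-5: (A-λI) row 1 is [2, 0], so an eigenvector is (0, -1).
General solution: C_1e^(-3t)(-1,2) + C_2e^(-5t)(0,-1).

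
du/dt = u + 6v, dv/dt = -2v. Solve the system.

Coefficient matrix A = [[1, 6], [0, -2]].
Characteristic polynomial det(A - λI) = λ^2 + λ - 2 = 0.
Eigenvalues λ = 1, -2.
For λ=1: (A-λI) row 1 is [0, 6], so an eigenvector is (1, 0).
For λ=-2: (A-λI) row 1 is [3, 6], so an eigenvector is (2, -1).
General solution: c_1e^(t)(1,0) + c_2e^(-2t)(2,-1).

u(t) = c_1e^(t) + 2c_2e^(-2t), v(t) = -c_2e^(-2t)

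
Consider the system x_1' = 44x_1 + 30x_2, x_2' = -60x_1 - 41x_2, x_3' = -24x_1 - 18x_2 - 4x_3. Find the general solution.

Coefficient matrix A = [[44, 30, 0], [-60, -41, 0], [-24, -18, -4]].
det(A - λI) = 0 gives eigenvalues λ = 4, -1, -4.
For λ=4: eigenvector (3,-4,0).
For λ=-1: eigenvector (-2,3,-2).
For λ=-4: eigenvector (0,0,1).
General solution: C_1e^(4t)(3,-4,0) + C_2e^(-t)(-2,3,-2) + C_3e^(-4t)(0,0,1).

x_1(t) = 3C_1e^(4t) - 2C_2e^(-t), x_2(t) = -4C_1e^(4t) + 3C_2e^(-t), x_3(t) = -2C_2e^(-t) + C_3e^(-4t)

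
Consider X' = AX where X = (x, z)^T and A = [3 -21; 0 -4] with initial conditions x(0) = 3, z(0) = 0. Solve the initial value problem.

x(t) = 3e^(3t), z(t) = 0

Coefficient matrix A = [[3, -21], [0, -4]].
Characteristic polynomial det(A - λI) = λ^2 + λ - 12 = 0.
Eigenvalues λ = -4, 3.
For λ=-4: (A-λI) row 1 is [7, -21], so an eigenvector is (3, 1).
For λ=3: (A-λI) row 1 is [0, -21], so an eigenvector is (-1, 0).
General solution: K_1e^(-4t)(3,1) + K_2e^(3t)(-1,0).
Applying x(0)=3, z(0)=0 gives K_1=0, K_2=-3.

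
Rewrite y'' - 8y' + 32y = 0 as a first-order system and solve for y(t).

y(t) = C_1e^(4t)cos(4t) + C_2e^(4t)sin(4t)

Let x_1 = y, x_2 = y'. Then x_1' = x_2 and x_2' = -32x_1 + 8x_2.
A = [[0,1],[-32,8]]; det(A-λI) = λ^2 - 8λ + 32.
Eigenvalues λ = 4 ± 4i.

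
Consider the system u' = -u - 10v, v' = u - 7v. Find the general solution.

Coefficient matrix A = [[-1, -10], [1, -7]].
Characteristic polynomial det(A - λI) = λ^2 + 8λ + 17 = 0.
Eigenvalues λ = -4 ± i (complex conjugate pair).
For λ=-4+i: an eigenvector is (1,0) - i(3,1) = (1 - 3i, 0 - i).
A real fundamental pair from Re and Im of e^((-4+i)t)v: X_1 = e^(-4t)(cos(t)·(1,0) + sin(t)·(3,1)), X_2 = e^(-4t)(sin(t)·(1,0) - cos(t)·(3,1)).
General solution: K_1X_1 + K_2X_2.

u(t) = 3K_1e^(-4t)sin(t) + K_1e^(-4t)cos(t) + K_2e^(-4t)sin(t) - 3K_2e^(-4t)cos(t), v(t) = K_1e^(-4t)sin(t) - K_2e^(-4t)cos(t)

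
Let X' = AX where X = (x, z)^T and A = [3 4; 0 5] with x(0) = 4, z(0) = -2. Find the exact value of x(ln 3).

A = [[3,4],[0,5]]; eigenvalues λ = 3, 5.
Eigenvectors: (1,0) for λ=3, (2,1) for λ=5.
From the initial condition, c_1 = 8, c_2 = -2.
x(ln 3) = (8)(3^3)(1) + (-2)(3^5)(2) = -756.

-756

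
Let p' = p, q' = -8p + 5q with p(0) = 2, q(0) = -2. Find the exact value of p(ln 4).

A = [[1,0],[-8,5]]; eigenvalues λ = 1, 5.
Eigenvectors: (-1,-2) for λ=1, (0,-1) for λ=5.
From the initial condition, c_1 = -2, c_2 = 6.
p(ln 4) = (-2)(4^1)(-1) + (6)(4^5)(0) = 8.

8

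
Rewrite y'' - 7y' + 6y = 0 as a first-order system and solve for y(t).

y(t) = C_1e^(t) + C_2e^(6t)

Let x_1 = y, x_2 = y'. Then x_1' = x_2 and x_2' = -6x_1 + 7x_2.
A = [[0,1],[-6,7]]; det(A-λI) = λ^2 - 7λ + 6.
Eigenvalues λ = 1, 6 with eigenvectors (1,1), (1,6).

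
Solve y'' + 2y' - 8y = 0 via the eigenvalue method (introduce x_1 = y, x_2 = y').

y(t) = C_1e^(2t) + C_2e^(-4t)

Let x_1 = y, x_2 = y'. Then x_1' = x_2 and x_2' = 8x_1 - 2x_2.
A = [[0,1],[8,-2]]; det(A-λI) = λ^2 + 2λ - 8.
Eigenvalues λ = 2, -4 with eigenvectors (1,2), (1,-4).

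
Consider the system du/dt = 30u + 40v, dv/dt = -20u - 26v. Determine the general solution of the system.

Coefficient matrix A = [[30, 40], [-20, -26]].
Characteristic polynomial det(A - λI) = λ^2 - 4λ + 20 = 0.
Eigenvalues λ = 2 ± 4i (complex conjugate pair).
For λ=2+4i: an eigenvector is (-3,2) - i(-1,1) = (-3 + i, 2 - i).
A real fundamental pair from Re and Im of e^((2+4i)t)v: X_1 = e^(2t)(cos(4t)·(-3,2) + sin(4t)·(-1,1)), X_2 = e^(2t)(sin(4t)·(-3,2) - cos(4t)·(-1,1)).
General solution: c_1X_1 + c_2X_2.

u(t) = -c_1e^(2t)sin(4t) - 3c_1e^(2t)cos(4t) - 3c_2e^(2t)sin(4t) + c_2e^(2t)cos(4t), v(t) = c_1e^(2t)sin(4t) + 2c_1e^(2t)cos(4t) + 2c_2e^(2t)sin(4t) - c_2e^(2t)cos(4t)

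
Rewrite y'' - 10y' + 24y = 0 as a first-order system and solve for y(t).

y(t) = K_1e^(4t) + K_2e^(6t)

Let x_1 = y, x_2 = y'. Then x_1' = x_2 and x_2' = -24x_1 + 10x_2.
A = [[0,1],[-24,10]]; det(A-λI) = λ^2 - 10λ + 24.
Eigenvalues λ = 4, 6 with eigenvectors (1,4), (1,6).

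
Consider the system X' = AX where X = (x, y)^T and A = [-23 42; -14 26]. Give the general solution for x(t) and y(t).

x(t) = -2K_1e^(-2t) - 3K_2e^(5t), y(t) = -K_1e^(-2t) - 2K_2e^(5t)

Coefficient matrix A = [[-23, 42], [-14, 26]].
Characteristic polynomial det(A - λI) = λ^2 - 3λ - 10 = 0.
Eigenvalues λ = -2, 5.
For λ=-2: (A-λI) row 1 is [-21, 42], so an eigenvector is (-2, -1).
For λ=5: (A-λI) row 1 is [-28, 42], so an eigenvector is (-3, -2).
General solution: K_1e^(-2t)(-2,-1) + K_2e^(5t)(-3,-2).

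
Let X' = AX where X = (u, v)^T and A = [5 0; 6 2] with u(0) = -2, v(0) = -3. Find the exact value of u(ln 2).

A = [[5,0],[6,2]]; eigenvalues λ = 2, 5.
Eigenvectors: (0,-1) for λ=2, (-1,-2) for λ=5.
From the initial condition, c_1 = -1, c_2 = 2.
u(ln 2) = (-1)(2^2)(0) + (2)(2^5)(-1) = -64.

-64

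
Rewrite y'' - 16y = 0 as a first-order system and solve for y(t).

y(t) = C_1e^(-4t) + C_2e^(4t)

Let x_1 = y, x_2 = y'. Then x_1' = x_2 and x_2' = 16x_1.
A = [[0,1],[16,0]]; det(A-λI) = λ^2 - 16.
Eigenvalues λ = -4, 4 with eigenvectors (1,-4), (1,4).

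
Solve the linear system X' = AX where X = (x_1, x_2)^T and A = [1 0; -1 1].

Coefficient matrix A = [[1, 0], [-1, 1]].
Characteristic polynomial det(A - λI) = λ^2 - 2λ + 1 = 0.
Single eigenvalue λ = 1 with algebraic multiplicity 2.
Eigenvector v = (0,-1); generalized eigenvector w with (A-λI)w=v is (1,2).
General solution: e^(t)[c_1·v + c_2·(t·v + w)].

x_1(t) = c_2e^(t), x_2(t) = -c_1e^(t) - c_2te^(t) + 2c_2e^(t)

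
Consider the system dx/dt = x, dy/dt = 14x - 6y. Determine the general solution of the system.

Coefficient matrix A = [[1, 0], [14, -6]].
Characteristic polynomial det(A - λI) = λ^2 + 5λ - 6 = 0.
Eigenvalues λ = -6, 1.
For λ=-6: (A-λI) row 1 is [7, 0], so an eigenvector is (0, -1).
For λ=1: (A-λI) row 2 is [14, -7], so an eigenvector is (1, 2).
General solution: C_1e^(-6t)(0,-1) + C_2e^(t)(1,2).

x(t) = C_2e^(t), y(t) = -C_1e^(-6t) + 2C_2e^(t)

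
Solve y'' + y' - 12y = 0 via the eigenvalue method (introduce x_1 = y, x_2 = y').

y(t) = C_1e^(-4t) + C_2e^(3t)

Let x_1 = y, x_2 = y'. Then x_1' = x_2 and x_2' = 12x_1 - x_2.
A = [[0,1],[12,-1]]; det(A-λI) = λ^2 + λ - 12.
Eigenvalues λ = -4, 3 with eigenvectors (1,-4), (1,3).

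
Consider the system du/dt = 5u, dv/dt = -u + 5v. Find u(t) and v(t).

Coefficient matrix A = [[5, 0], [-1, 5]].
Characteristic polynomial det(A - λI) = λ^2 - 10λ + 25 = 0.
Single eigenvalue λ = 5 with algebraic multiplicity 2.
Eigenvector v = (0,-1); generalized eigenvector w with (A-λI)w=v is (1,-3).
General solution: e^(5t)[K_1·v + K_2·(t·v + w)].

u(t) = K_2e^(5t), v(t) = -K_1e^(5t) - K_2te^(5t) - 3K_2e^(5t)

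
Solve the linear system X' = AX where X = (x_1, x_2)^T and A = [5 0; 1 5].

x_1(t) = K_2e^(5t), x_2(t) = K_1e^(5t) + K_2te^(5t) - 3K_2e^(5t)

Coefficient matrix A = [[5, 0], [1, 5]].
Characteristic polynomial det(A - λI) = λ^2 - 10λ + 25 = 0.
Single eigenvalue λ = 5 with algebraic multiplicity 2.
Eigenvector v = (0,1); generalized eigenvector w with (A-λI)w=v is (1,-3).
General solution: e^(5t)[K_1·v + K_2·(t·v + w)].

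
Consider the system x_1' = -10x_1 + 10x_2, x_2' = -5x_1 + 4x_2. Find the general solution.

Coefficient matrix A = [[-10, 10], [-5, 4]].
Characteristic polynomial det(A - λI) = λ^2 + 6λ + 10 = 0.
Eigenvalues λ = -3 ± i (complex conjugate pair).
For λ=-3+i: an eigenvector is (-1,-1) - i(-3,-2) = (-1 + 3i, -1 + 2i).
A real fundamental pair from Re and Im of e^((-3+i)t)v: X_1 = e^(-3t)(cos(t)·(-1,-1) + sin(t)·(-3,-2)), X_2 = e^(-3t)(sin(t)·(-1,-1) - cos(t)·(-3,-2)).
General solution: K_1X_1 + K_2X_2.

x_1(t) = -3K_1e^(-3t)sin(t) - K_1e^(-3t)cos(t) - K_2e^(-3t)sin(t) + 3K_2e^(-3t)cos(t), x_2(t) = -2K_1e^(-3t)sin(t) - K_1e^(-3t)cos(t) - K_2e^(-3t)sin(t) + 2K_2e^(-3t)cos(t)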